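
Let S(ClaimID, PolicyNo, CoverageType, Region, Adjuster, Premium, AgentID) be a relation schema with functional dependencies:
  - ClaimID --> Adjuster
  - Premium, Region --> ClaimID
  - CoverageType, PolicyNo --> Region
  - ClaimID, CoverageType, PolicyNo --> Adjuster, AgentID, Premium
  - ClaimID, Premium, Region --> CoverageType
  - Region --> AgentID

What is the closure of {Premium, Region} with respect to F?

Start with {Premium, Region}.
Premium, Region --> ClaimID applies; add {ClaimID} → now {ClaimID, Premium, Region}.
ClaimID, Premium, Region --> CoverageType applies; add {CoverageType} → now {ClaimID, CoverageType, Premium, Region}.
Region --> AgentID applies; add {AgentID} → now {AgentID, ClaimID, CoverageType, Premium, Region}.
ClaimID --> Adjuster applies; add {Adjuster} → now {Adjuster, AgentID, ClaimID, CoverageType, Premium, Region}.
No further FD applies.

{Adjuster, AgentID, ClaimID, CoverageType, Premium, Region}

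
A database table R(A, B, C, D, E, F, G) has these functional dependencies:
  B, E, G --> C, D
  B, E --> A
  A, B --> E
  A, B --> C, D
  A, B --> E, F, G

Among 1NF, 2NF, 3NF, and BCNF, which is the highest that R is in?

BCNF

Candidate keys: {A, B}, {B, E}. Prime attributes: {A, B, E}.
The left-hand side of every FD is a superkey, so BCNF is satisfied.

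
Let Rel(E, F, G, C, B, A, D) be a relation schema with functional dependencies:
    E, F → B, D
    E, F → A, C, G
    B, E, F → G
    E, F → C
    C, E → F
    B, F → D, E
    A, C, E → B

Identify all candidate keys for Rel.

{B, F}, {C, E}, {E, F}

{B, F} is a candidate key since {B, F}⁺ = {A, B, C, D, E, F, G} covers every attribute.
{C, E} is a candidate key since {C, E}⁺ = {A, B, C, D, E, F, G} covers every attribute.
{E, F} is a candidate key since {E, F}⁺ = {A, B, C, D, E, F, G} covers every attribute.
Any other superkey properly contains one of these, so there are no further candidate keys.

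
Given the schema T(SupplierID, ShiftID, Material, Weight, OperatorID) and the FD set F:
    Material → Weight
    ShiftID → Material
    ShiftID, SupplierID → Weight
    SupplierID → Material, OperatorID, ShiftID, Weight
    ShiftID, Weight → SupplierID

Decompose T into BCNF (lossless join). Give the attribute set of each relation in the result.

{Material, OperatorID, ShiftID, SupplierID}; {Material, Weight}

Candidate keys of the original relation: {ShiftID}, {SupplierID}.
In {Material, OperatorID, ShiftID, SupplierID, Weight}, {Material} is not a superkey ({Material}⁺ restricted to this set is {Material, Weight}), so split on Material → Weight into {Material, Weight} and {Material, OperatorID, ShiftID, SupplierID}.
{Material, Weight} has no BCNF violation.
{Material, OperatorID, ShiftID, SupplierID} has no BCNF violation.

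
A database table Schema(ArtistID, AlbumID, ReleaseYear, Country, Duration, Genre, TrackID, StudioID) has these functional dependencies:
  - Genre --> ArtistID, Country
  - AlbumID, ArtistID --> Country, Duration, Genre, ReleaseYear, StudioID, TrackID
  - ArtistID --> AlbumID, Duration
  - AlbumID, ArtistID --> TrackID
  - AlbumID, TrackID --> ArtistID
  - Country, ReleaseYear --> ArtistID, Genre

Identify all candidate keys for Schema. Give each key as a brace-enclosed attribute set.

{AlbumID, TrackID}, {ArtistID}, {Country, ReleaseYear}, {Genre}

{ArtistID} is a candidate key since {ArtistID}⁺ = {AlbumID, ArtistID, Country, Duration, Genre, ReleaseYear, StudioID, TrackID} covers every attribute.
{Genre} is a candidate key since {Genre}⁺ = {AlbumID, ArtistID, Country, Duration, Genre, ReleaseYear, StudioID, TrackID} covers every attribute.
{AlbumID, TrackID} is a candidate key since {AlbumID, TrackID}⁺ = {AlbumID, ArtistID, Country, Duration, Genre, ReleaseYear, StudioID, TrackID} covers every attribute.
{Country, ReleaseYear} is a candidate key since {Country, ReleaseYear}⁺ = {AlbumID, ArtistID, Country, Duration, Genre, ReleaseYear, StudioID, TrackID} covers every attribute.
These are minimal and exhaustive — every other superkey contains one of them.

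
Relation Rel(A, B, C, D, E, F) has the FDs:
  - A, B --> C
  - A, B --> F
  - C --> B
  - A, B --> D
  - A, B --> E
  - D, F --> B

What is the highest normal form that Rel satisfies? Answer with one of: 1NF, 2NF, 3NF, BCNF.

Candidate keys: {A, B}, {A, C}, {A, D, F}. Prime attributes: {A, B, C, D, F}.
C --> B breaks BCNF: {C}⁺ = {B, C}, so {C} is not a superkey.
Since {B} ⊆ prime attributes and every other non-superkey FD also has a prime right side, the schema is in 3NF.

3NF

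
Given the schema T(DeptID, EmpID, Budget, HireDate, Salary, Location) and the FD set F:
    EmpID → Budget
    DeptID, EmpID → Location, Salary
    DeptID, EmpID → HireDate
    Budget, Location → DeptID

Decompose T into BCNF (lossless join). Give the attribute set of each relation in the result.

Candidate keys of the original relation: {DeptID, EmpID}, {EmpID, Location}.
Within {Budget, DeptID, EmpID, HireDate, Location, Salary}: {EmpID}⁺ ∩ {Budget, DeptID, EmpID, HireDate, Location, Salary} = {Budget, EmpID}, not the whole set, so EmpID → Budget violates BCNF; decompose into {Budget, EmpID} and {DeptID, EmpID, HireDate, Location, Salary}.
{Budget, EmpID} is in BCNF.
{DeptID, EmpID, HireDate, Location, Salary} is in BCNF.

{Budget, EmpID}; {DeptID, EmpID, HireDate, Location, Salary}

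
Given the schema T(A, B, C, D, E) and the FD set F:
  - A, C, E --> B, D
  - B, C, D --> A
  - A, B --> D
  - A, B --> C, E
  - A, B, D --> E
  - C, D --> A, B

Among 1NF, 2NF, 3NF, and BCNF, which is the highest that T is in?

BCNF

Candidate keys: {A, B}, {A, C, E}, {C, D}. Prime attributes: {A, B, C, D, E}.
Every FD has a superkey on the left, so the relation is in BCNF.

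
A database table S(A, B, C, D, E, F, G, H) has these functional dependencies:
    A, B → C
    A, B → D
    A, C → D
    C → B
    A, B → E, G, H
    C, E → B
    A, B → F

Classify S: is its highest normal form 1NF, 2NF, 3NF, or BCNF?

3NF

Candidate keys: {A, B}, {A, C}. Prime attributes: {A, B, C}.
C → B breaks BCNF: {C}⁺ = {B, C}, so {C} is not a superkey.
Since {B} ⊆ prime attributes and every other non-superkey FD also has a prime right side, the schema is in 3NF.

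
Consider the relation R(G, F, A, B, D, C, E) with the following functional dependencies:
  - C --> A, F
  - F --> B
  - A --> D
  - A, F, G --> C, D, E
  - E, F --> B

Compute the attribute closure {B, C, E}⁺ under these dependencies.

Start with {B, C, E}.
C --> A, F applies; add {A, F} → now {A, B, C, E, F}.
A --> D applies; add {D} → now {A, B, C, D, E, F}.
No further FD applies.

{A, B, C, D, E, F}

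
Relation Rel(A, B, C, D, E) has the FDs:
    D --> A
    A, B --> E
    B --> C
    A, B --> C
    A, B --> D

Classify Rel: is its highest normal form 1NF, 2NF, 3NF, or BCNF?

1NF

Candidate keys: {A, B}, {B, D}. Prime attributes: {A, B, D}.
For D --> A we have {D}⁺ = {A, D}; {D} is not a superkey, so BCNF fails.
B --> C has non-prime {C} on the right and a non-superkey on the left, so 3NF fails.
Since {B} ⊂ {A, B} and {B}⁺ ⊇ {C} with {C} non-prime, there is a partial dependency; 2NF fails.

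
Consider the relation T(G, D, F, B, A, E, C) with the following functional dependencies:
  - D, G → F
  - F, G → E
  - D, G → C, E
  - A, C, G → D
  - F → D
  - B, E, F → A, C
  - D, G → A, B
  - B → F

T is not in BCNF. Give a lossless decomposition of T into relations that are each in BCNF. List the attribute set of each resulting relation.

Candidate keys of the original relation: {A, C, G}, {B, G}, {D, G}, {F, G}.
Within {A, B, C, D, E, F, G}: {F}⁺ ∩ {A, B, C, D, E, F, G} = {D, F}, not the whole set, so F → D violates BCNF; decompose into {D, F} and {A, B, C, E, F, G}.
{D, F} has no BCNF violation.
Within {A, B, C, E, F, G}: {B, E, F}⁺ ∩ {A, B, C, E, F, G} = {A, B, C, E, F}, not the whole set, so B, E, F → A, C violates BCNF; decompose into {A, B, C, E, F} and {B, E, F, G}.
Within {A, B, C, E, F}: {B}⁺ ∩ {A, B, C, E, F} = {B, F}, not the whole set, so B → F violates BCNF; decompose into {B, F} and {A, B, C, E}.
{B, F} has no BCNF violation.
{A, B, C, E} has no BCNF violation.
Within {B, E, F, G}: {B}⁺ ∩ {B, E, F, G} = {B, F}, not the whole set, so B → F violates BCNF; decompose into {B, F} and {B, E, G}.
{B, F} has no BCNF violation.
{B, E, G} has no BCNF violation.

{A, B, C, E}; {B, E, G}; {B, F}; {D, F}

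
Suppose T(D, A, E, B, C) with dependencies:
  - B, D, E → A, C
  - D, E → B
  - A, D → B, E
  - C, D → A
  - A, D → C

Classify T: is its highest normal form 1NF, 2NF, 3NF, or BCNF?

Candidate keys: {A, D}, {C, D}, {D, E}. Prime attributes: {A, C, D, E}.
The left-hand side of every FD is a superkey, so BCNF is satisfied.

BCNF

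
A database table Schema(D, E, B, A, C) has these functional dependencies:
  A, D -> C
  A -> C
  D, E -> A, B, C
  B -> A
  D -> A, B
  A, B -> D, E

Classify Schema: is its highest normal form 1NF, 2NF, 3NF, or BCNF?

Candidate keys: {B}, {D}. Prime attributes: {B, D}.
A -> C: {A}⁺ = {A, C}, which is not all of the attributes, so the left side is not a superkey — BCNF is violated.
Because {C} is non-prime and the left side of A -> C is not a superkey, the relation is not in 3NF.
Every candidate key is a single attribute, so no partial dependency is possible; 2NF holds.

2NF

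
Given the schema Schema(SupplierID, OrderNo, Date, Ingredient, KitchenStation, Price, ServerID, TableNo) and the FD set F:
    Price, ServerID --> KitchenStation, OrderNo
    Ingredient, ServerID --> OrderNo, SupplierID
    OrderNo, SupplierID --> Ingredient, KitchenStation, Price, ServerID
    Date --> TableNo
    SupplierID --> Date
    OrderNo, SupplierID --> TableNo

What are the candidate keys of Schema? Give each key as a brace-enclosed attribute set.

{Ingredient, ServerID}, {OrderNo, SupplierID}, {Price, ServerID, SupplierID}

{Ingredient, ServerID} is a candidate key since {Ingredient, ServerID}⁺ = {Date, Ingredient, KitchenStation, OrderNo, Price, ServerID, SupplierID, TableNo} covers every attribute.
{OrderNo, SupplierID} is a candidate key since {OrderNo, SupplierID}⁺ = {Date, Ingredient, KitchenStation, OrderNo, Price, ServerID, SupplierID, TableNo} covers every attribute.
{Price, ServerID, SupplierID} is a candidate key since {Price, ServerID, SupplierID}⁺ = {Date, Ingredient, KitchenStation, OrderNo, Price, ServerID, SupplierID, TableNo} covers every attribute.
No proper subset of any of these is a key, and no other minimal superkey exists.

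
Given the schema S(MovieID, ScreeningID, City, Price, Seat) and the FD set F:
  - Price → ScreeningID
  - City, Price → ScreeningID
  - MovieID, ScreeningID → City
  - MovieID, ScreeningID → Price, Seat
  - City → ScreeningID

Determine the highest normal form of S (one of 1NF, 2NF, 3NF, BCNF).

3NF

Candidate keys: {City, MovieID}, {MovieID, Price}, {MovieID, ScreeningID}. Prime attributes: {City, MovieID, Price, ScreeningID}.
Price → ScreeningID breaks BCNF: {Price}⁺ = {Price, ScreeningID}, so {Price} is not a superkey.
But every attribute on its right side ({ScreeningID}) is prime, and the same holds for every other non-superkey FD, so 3NF still holds.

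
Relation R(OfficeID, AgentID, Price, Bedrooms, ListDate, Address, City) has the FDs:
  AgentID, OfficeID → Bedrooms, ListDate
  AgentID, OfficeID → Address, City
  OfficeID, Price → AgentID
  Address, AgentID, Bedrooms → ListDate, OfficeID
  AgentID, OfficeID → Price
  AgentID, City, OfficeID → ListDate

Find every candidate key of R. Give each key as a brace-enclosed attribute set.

{Address, AgentID, Bedrooms}, {AgentID, OfficeID}, {OfficeID, Price}

{AgentID, OfficeID} is a candidate key since {AgentID, OfficeID}⁺ = {Address, AgentID, Bedrooms, City, ListDate, OfficeID, Price} covers every attribute.
{OfficeID, Price} is a candidate key since {OfficeID, Price}⁺ = {Address, AgentID, Bedrooms, City, ListDate, OfficeID, Price} covers every attribute.
{Address, AgentID, Bedrooms} is a candidate key since {Address, AgentID, Bedrooms}⁺ = {Address, AgentID, Bedrooms, City, ListDate, OfficeID, Price} covers every attribute.
No proper subset of any of these is a key, and no other minimal superkey exists.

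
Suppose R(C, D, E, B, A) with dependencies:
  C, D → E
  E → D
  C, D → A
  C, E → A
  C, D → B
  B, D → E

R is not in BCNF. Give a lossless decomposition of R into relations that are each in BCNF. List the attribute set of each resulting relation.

Candidate keys of the original relation: {C, D}, {C, E}.
In {A, B, C, D, E}, {E} is not a superkey ({E}⁺ restricted to this set is {D, E}), so split on E → D into {D, E} and {A, B, C, E}.
{D, E}: every determinant is a superkey — BCNF.
{A, B, C, E}: every determinant is a superkey — BCNF.

{A, B, C, E}; {D, E}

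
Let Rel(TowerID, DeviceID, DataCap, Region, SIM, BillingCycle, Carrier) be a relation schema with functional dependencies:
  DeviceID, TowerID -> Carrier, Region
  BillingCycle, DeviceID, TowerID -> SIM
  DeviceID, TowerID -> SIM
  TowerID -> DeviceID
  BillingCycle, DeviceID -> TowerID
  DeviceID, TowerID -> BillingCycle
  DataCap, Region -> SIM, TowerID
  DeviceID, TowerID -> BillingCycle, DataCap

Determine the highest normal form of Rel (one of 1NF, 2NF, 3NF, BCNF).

Candidate keys: {BillingCycle, DeviceID}, {DataCap, Region}, {TowerID}. Prime attributes: {BillingCycle, DataCap, DeviceID, Region, TowerID}.
The left-hand side of every FD is a superkey, so BCNF is satisfied.

BCNF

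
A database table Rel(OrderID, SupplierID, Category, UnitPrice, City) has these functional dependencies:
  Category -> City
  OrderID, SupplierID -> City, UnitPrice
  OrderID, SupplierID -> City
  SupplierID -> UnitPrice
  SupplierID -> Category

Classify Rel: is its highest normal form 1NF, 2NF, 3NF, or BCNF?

1NF

Candidate key: {OrderID, SupplierID}. Prime attributes: {OrderID, SupplierID}.
Category -> City: {Category}⁺ = {Category, City}, which is not all of the attributes, so the left side is not a superkey — BCNF is violated.
Category -> City has non-prime {City} on the right and a non-superkey on the left, so 3NF fails.
Since {SupplierID} ⊂ {OrderID, SupplierID} and {SupplierID}⁺ ⊇ {Category, City, UnitPrice} with {Category, City, UnitPrice} non-prime, there is a partial dependency; 2NF fails.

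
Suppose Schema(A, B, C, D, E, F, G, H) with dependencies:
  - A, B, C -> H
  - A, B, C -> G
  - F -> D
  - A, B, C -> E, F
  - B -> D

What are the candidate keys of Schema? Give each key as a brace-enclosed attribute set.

{A, B, C} never appear on the right of any FD, so every key must include all of them.
Closure of {A, B, C} is {A, B, C, D, E, F, G, H}, the whole schema; {A, B, C} is a candidate key.
Every other attribute set either contains this one or has a smaller closure.

{A, B, C}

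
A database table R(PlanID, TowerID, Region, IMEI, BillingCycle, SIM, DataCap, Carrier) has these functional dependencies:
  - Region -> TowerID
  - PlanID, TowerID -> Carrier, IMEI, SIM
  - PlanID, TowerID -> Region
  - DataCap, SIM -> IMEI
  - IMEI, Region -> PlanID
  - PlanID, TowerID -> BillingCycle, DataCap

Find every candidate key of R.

Closure of {IMEI, Region} is {BillingCycle, Carrier, DataCap, IMEI, PlanID, Region, SIM, TowerID}, the whole schema; {IMEI, Region} is a candidate key.
Closure of {PlanID, Region} is {BillingCycle, Carrier, DataCap, IMEI, PlanID, Region, SIM, TowerID}, the whole schema; {PlanID, Region} is a candidate key.
Closure of {PlanID, TowerID} is {BillingCycle, Carrier, DataCap, IMEI, PlanID, Region, SIM, TowerID}, the whole schema; {PlanID, TowerID} is a candidate key.
Closure of {DataCap, Region, SIM} is {BillingCycle, Carrier, DataCap, IMEI, PlanID, Region, SIM, TowerID}, the whole schema; {DataCap, Region, SIM} is a candidate key.
These are minimal and exhaustive — every other superkey contains one of them.

{DataCap, Region, SIM}, {IMEI, Region}, {PlanID, Region}, {PlanID, TowerID}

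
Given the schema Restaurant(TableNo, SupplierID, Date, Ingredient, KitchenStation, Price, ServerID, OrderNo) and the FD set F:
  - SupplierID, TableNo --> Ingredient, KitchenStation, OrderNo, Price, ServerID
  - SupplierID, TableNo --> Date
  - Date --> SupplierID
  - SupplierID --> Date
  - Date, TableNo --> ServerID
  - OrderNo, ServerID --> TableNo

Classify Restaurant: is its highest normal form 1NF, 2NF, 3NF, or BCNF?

Candidate keys: {Date, OrderNo, ServerID}, {Date, TableNo}, {OrderNo, ServerID, SupplierID}, {SupplierID, TableNo}. Prime attributes: {Date, OrderNo, ServerID, SupplierID, TableNo}.
Date --> SupplierID breaks BCNF: {Date}⁺ = {Date, SupplierID}, so {Date} is not a superkey.
Since {SupplierID} ⊆ prime attributes and every other non-superkey FD also has a prime right side, the schema is in 3NF.

3NF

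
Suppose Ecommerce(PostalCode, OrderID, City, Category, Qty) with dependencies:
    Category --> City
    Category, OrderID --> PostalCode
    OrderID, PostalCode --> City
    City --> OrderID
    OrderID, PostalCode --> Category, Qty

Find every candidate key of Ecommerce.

{Category} is a candidate key since {Category}⁺ = {Category, City, OrderID, PostalCode, Qty} covers every attribute.
{City, PostalCode} is a candidate key since {City, PostalCode}⁺ = {Category, City, OrderID, PostalCode, Qty} covers every attribute.
{OrderID, PostalCode} is a candidate key since {OrderID, PostalCode}⁺ = {Category, City, OrderID, PostalCode, Qty} covers every attribute.
Any other superkey properly contains one of these, so there are no further candidate keys.

{Category}, {City, PostalCode}, {OrderID, PostalCode}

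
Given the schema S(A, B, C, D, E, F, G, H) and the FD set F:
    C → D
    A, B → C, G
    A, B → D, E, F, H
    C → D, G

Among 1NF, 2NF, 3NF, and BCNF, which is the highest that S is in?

2NF

Candidate key: {A, B}. Prime attributes: {A, B}.
C → D: {C}⁺ = {C, D, G}, which is not all of the attributes, so the left side is not a superkey — BCNF is violated.
C → D has non-prime {D} on the right and a non-superkey on the left, so 3NF fails.
Checking every proper subset of each key, none determines a non-prime attribute — 2NF is satisfied.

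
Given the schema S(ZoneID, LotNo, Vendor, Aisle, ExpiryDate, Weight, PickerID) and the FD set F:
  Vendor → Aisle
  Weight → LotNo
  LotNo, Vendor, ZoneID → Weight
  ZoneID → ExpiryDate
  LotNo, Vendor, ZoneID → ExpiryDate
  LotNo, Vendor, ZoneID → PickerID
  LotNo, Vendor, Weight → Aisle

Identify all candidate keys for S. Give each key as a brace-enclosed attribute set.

{LotNo, Vendor, ZoneID}, {Vendor, Weight, ZoneID}

Attributes never on any right-hand side: {Vendor, ZoneID} — every candidate key must contain all of them.
{LotNo, Vendor, ZoneID}⁺ = {Aisle, ExpiryDate, LotNo, PickerID, Vendor, Weight, ZoneID}, which is every attribute, so {LotNo, Vendor, ZoneID} is a candidate key.
{Vendor, Weight, ZoneID}⁺ = {Aisle, ExpiryDate, LotNo, PickerID, Vendor, Weight, ZoneID}, which is every attribute, so {Vendor, Weight, ZoneID} is a candidate key.
Any other superkey properly contains one of these, so there are no further candidate keys.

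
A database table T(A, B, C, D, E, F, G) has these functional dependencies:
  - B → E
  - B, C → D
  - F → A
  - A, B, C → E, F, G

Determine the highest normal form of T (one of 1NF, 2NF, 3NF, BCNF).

Candidate keys: {A, B, C}, {B, C, F}. Prime attributes: {A, B, C, F}.
For B → E we have {B}⁺ = {B, E}; {B} is not a superkey, so BCNF fails.
B → E has non-prime {E} on the right and a non-superkey on the left, so 3NF fails.
Since {B} ⊂ {A, B, C} and {B}⁺ ⊇ {E} with {E} non-prime, there is a partial dependency; 2NF fails.

1NF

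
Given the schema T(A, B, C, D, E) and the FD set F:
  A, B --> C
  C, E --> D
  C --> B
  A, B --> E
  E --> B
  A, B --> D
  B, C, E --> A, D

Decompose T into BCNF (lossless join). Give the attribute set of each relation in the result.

Candidate keys of the original relation: {A, B}, {A, C}, {A, E}, {C, E}.
In {A, B, C, D, E}, {C} is not a superkey ({C}⁺ restricted to this set is {B, C}), so split on C --> B into {B, C} and {A, C, D, E}.
{B, C}: every determinant is a superkey — BCNF.
{A, C, D, E}: every determinant is a superkey — BCNF.

{A, C, D, E}; {B, C}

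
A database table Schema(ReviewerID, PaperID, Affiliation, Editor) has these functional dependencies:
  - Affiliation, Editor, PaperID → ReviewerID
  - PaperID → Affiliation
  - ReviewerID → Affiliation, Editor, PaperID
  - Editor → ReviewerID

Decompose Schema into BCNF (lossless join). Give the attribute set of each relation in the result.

{Affiliation, PaperID}; {Editor, PaperID, ReviewerID}

Candidate keys of the original relation: {Editor}, {ReviewerID}.
Within {Affiliation, Editor, PaperID, ReviewerID}: {PaperID}⁺ ∩ {Affiliation, Editor, PaperID, ReviewerID} = {Affiliation, PaperID}, not the whole set, so PaperID → Affiliation violates BCNF; decompose into {Affiliation, PaperID} and {Editor, PaperID, ReviewerID}.
{Affiliation, PaperID} has no BCNF violation.
{Editor, PaperID, ReviewerID} has no BCNF violation.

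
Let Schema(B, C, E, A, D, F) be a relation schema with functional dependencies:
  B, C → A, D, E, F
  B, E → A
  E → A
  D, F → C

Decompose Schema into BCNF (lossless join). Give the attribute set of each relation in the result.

{A, E}; {B, D, E, F}; {C, D, F}

Candidate keys of the original relation: {B, C}, {B, D, F}.
In {A, B, C, D, E, F}, {B, E} is not a superkey ({B, E}⁺ restricted to this set is {A, B, E}), so split on B, E → A into {A, B, E} and {B, C, D, E, F}.
In {A, B, E}, {E} is not a superkey ({E}⁺ restricted to this set is {A, E}), so split on E → A into {A, E} and {B, E}.
{A, E} has no BCNF violation.
{B, E} has no BCNF violation.
In {B, C, D, E, F}, {D, F} is not a superkey ({D, F}⁺ restricted to this set is {C, D, F}), so split on D, F → C into {C, D, F} and {B, D, E, F}.
{C, D, F} has no BCNF violation.
{B, D, E, F} has no BCNF violation.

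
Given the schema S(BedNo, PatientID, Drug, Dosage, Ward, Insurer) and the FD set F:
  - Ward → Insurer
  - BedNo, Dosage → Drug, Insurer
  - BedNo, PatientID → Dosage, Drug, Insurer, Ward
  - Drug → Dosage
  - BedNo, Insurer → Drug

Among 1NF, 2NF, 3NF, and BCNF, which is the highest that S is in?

Candidate key: {BedNo, PatientID}. Prime attributes: {BedNo, PatientID}.
Ward → Insurer: {Ward}⁺ = {Insurer, Ward}, which is not all of the attributes, so the left side is not a superkey — BCNF is violated.
Because {Insurer} is non-prime and the left side of Ward → Insurer is not a superkey, the relation is not in 3NF.
No proper subset of a key has a non-prime attribute in its closure, so there is no partial dependency; 2NF holds.

2NF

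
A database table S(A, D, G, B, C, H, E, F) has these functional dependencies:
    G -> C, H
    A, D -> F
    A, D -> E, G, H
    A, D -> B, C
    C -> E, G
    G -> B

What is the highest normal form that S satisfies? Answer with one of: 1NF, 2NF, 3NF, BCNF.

Candidate key: {A, D}. Prime attributes: {A, D}.
For G -> C, H we have {G}⁺ = {B, C, E, G, H}; {G} is not a superkey, so BCNF fails.
G -> C, H has non-prime {C, H} on the right and a non-superkey on the left, so 3NF fails.
No proper subset of a key has a non-prime attribute in its closure, so there is no partial dependency; 2NF holds.

2NF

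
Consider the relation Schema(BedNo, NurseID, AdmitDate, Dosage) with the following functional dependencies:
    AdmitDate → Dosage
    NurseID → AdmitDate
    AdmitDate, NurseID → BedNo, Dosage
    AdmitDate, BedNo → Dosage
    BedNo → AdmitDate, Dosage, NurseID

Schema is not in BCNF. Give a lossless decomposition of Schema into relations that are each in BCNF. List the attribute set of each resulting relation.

Candidate keys of the original relation: {BedNo}, {NurseID}.
Within {AdmitDate, BedNo, Dosage, NurseID}: {AdmitDate}⁺ ∩ {AdmitDate, BedNo, Dosage, NurseID} = {AdmitDate, Dosage}, not the whole set, so AdmitDate → Dosage violates BCNF; decompose into {AdmitDate, Dosage} and {AdmitDate, BedNo, NurseID}.
{AdmitDate, Dosage}: every determinant is a superkey — BCNF.
{AdmitDate, BedNo, NurseID}: every determinant is a superkey — BCNF.

{AdmitDate, BedNo, NurseID}; {AdmitDate, Dosage}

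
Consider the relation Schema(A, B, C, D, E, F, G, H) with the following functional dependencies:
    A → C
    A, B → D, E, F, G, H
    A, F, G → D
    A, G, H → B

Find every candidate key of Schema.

{A, B}, {A, G, H}

{A} never appears on the right of any FD, so every key must include it.
Closure of {A, B} is {A, B, C, D, E, F, G, H}, the whole schema; {A, B} is a candidate key.
Closure of {A, G, H} is {A, B, C, D, E, F, G, H}, the whole schema; {A, G, H} is a candidate key.
No proper subset of any of these is a key, and no other minimal superkey exists.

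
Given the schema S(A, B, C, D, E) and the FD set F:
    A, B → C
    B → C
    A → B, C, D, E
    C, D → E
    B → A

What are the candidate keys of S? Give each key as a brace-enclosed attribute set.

{A}, {B}

{A}⁺ = {A, B, C, D, E}, which is every attribute, so {A} is a candidate key.
{B}⁺ = {A, B, C, D, E}, which is every attribute, so {B} is a candidate key.
These are minimal and exhaustive — every other superkey contains one of them.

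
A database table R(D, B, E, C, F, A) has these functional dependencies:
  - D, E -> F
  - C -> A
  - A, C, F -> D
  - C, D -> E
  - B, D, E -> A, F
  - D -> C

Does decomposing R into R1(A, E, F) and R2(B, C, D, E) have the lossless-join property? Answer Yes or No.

R1 ∩ R2 = {E}; its closure under F is {E}.
R1 ⊄ {E} and R2 ⊄ {E}, so the split is lossy.

No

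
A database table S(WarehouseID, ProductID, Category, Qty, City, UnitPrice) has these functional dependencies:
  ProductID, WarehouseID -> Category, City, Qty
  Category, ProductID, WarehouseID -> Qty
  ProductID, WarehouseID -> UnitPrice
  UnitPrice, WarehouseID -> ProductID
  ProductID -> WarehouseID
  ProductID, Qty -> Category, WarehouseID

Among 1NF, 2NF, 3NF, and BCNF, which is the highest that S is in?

BCNF

Candidate keys: {ProductID}, {UnitPrice, WarehouseID}. Prime attributes: {ProductID, UnitPrice, WarehouseID}.
Every FD has a superkey on the left, so the relation is in BCNF.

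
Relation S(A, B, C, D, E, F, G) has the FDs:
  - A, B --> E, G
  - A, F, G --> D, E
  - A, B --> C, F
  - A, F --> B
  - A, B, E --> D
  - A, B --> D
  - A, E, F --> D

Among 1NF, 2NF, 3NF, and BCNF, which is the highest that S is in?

Candidate keys: {A, B}, {A, F}. Prime attributes: {A, B, F}.
The left-hand side of every FD is a superkey, so BCNF is satisfied.

BCNF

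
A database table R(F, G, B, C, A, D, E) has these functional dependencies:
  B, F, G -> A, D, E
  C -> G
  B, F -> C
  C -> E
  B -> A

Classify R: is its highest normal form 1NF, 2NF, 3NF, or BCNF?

1NF

Candidate key: {B, F}. Prime attributes: {B, F}.
For C -> G we have {C}⁺ = {C, E, G}; {C} is not a superkey, so BCNF fails.
C -> G determines the non-prime attribute {G} from a non-superkey — 3NF is violated.
The proper key subset {B} of {B, F} determines non-prime {A}, so the relation is not even in 2NF.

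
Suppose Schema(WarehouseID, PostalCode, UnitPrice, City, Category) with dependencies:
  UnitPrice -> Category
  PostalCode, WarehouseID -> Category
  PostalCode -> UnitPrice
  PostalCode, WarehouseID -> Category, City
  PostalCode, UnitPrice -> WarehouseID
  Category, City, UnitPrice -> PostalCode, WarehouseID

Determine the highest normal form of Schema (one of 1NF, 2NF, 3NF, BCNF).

Candidate keys: {City, UnitPrice}, {PostalCode}. Prime attributes: {City, PostalCode, UnitPrice}.
UnitPrice -> Category breaks BCNF: {UnitPrice}⁺ = {Category, UnitPrice}, so {UnitPrice} is not a superkey.
Because {Category} is non-prime and the left side of UnitPrice -> Category is not a superkey, the relation is not in 3NF.
Since {UnitPrice} ⊂ {City, UnitPrice} and {UnitPrice}⁺ ⊇ {Category} with {Category} non-prime, there is a partial dependency; 2NF fails.

1NF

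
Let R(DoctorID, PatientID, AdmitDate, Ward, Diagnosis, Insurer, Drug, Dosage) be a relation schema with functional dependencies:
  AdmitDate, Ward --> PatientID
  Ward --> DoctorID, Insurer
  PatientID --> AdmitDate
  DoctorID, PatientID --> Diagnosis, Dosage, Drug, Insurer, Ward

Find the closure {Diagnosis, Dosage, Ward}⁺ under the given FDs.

Start with {Diagnosis, Dosage, Ward}.
Ward --> DoctorID, Insurer applies; add {DoctorID, Insurer} → now {Diagnosis, DoctorID, Dosage, Insurer, Ward}.
No further FD applies.

{Diagnosis, DoctorID, Dosage, Insurer, Ward}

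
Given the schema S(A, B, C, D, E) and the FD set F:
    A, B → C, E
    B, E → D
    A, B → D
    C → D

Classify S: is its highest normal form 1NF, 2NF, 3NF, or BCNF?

2NF

Candidate key: {A, B}. Prime attributes: {A, B}.
For B, E → D we have {B, E}⁺ = {B, D, E}; {B, E} is not a superkey, so BCNF fails.
Because {D} is non-prime and the left side of B, E → D is not a superkey, the relation is not in 3NF.
Checking every proper subset of each key, none determines a non-prime attribute — 2NF is satisfied.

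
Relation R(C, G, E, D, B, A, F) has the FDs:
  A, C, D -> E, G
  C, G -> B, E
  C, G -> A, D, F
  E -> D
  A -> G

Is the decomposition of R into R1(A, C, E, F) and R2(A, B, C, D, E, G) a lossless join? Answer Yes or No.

Yes

Common attributes: {A, C, E}; their closure is {A, B, C, D, E, F, G}.
This includes all of R1, so the common attributes are a superkey of R1 — the join is lossless.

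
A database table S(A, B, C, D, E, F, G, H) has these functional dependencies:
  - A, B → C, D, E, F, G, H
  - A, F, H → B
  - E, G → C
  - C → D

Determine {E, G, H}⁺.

Start with {E, G, H}.
E, G → C applies; add {C} → now {C, E, G, H}.
C → D applies; add {D} → now {C, D, E, G, H}.
No further FD applies.

{C, D, E, G, H}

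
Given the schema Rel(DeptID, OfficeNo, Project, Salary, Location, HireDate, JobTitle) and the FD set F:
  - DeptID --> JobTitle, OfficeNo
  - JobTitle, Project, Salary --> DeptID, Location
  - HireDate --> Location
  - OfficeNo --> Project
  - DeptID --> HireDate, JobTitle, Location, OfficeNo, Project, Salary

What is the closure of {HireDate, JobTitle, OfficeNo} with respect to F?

Start with {HireDate, JobTitle, OfficeNo}.
HireDate --> Location applies; add {Location} → now {HireDate, JobTitle, Location, OfficeNo}.
OfficeNo --> Project applies; add {Project} → now {HireDate, JobTitle, Location, OfficeNo, Project}.
No further FD applies.

{HireDate, JobTitle, Location, OfficeNo, Project}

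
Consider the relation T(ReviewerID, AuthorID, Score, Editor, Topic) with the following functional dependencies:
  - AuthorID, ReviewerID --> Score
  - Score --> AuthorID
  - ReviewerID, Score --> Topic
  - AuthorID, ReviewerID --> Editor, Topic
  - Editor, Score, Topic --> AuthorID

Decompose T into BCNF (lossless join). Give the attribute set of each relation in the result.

Candidate keys of the original relation: {AuthorID, ReviewerID}, {ReviewerID, Score}.
In {AuthorID, Editor, ReviewerID, Score, Topic}, {Score} is not a superkey ({Score}⁺ restricted to this set is {AuthorID, Score}), so split on Score --> AuthorID into {AuthorID, Score} and {Editor, ReviewerID, Score, Topic}.
{AuthorID, Score} has no BCNF violation.
{Editor, ReviewerID, Score, Topic} has no BCNF violation.

{AuthorID, Score}; {Editor, ReviewerID, Score, Topic}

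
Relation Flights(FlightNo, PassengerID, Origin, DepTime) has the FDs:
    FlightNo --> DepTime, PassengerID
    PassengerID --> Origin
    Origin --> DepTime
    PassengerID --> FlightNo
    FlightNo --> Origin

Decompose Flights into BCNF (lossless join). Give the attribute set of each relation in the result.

Candidate keys of the original relation: {FlightNo}, {PassengerID}.
In {DepTime, FlightNo, Origin, PassengerID}, {Origin} is not a superkey ({Origin}⁺ restricted to this set is {DepTime, Origin}), so split on Origin --> DepTime into {DepTime, Origin} and {FlightNo, Origin, PassengerID}.
{DepTime, Origin}: every determinant is a superkey — BCNF.
{FlightNo, Origin, PassengerID}: every determinant is a superkey — BCNF.

{DepTime, Origin}; {FlightNo, Origin, PassengerID}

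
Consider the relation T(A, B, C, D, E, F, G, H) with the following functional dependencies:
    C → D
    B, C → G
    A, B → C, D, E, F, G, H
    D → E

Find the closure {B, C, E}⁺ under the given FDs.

{B, C, D, E, G}

Start with {B, C, E}.
C → D applies; add {D} → now {B, C, D, E}.
B, C → G applies; add {G} → now {B, C, D, E, G}.
No further FD applies.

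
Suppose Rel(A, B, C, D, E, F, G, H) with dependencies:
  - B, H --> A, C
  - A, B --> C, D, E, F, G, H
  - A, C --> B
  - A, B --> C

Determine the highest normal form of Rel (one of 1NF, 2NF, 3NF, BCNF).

BCNF

Candidate keys: {A, B}, {A, C}, {B, H}. Prime attributes: {A, B, C, H}.
Each dependency's left side is a superkey — BCNF holds.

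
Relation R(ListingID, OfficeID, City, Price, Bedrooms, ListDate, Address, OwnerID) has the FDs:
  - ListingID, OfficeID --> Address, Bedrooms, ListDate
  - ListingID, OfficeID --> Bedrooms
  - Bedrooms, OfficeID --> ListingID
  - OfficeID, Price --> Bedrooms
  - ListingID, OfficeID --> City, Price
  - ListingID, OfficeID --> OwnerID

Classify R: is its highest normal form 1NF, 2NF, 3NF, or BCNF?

BCNF

Candidate keys: {Bedrooms, OfficeID}, {ListingID, OfficeID}, {OfficeID, Price}. Prime attributes: {Bedrooms, ListingID, OfficeID, Price}.
The left-hand side of every FD is a superkey, so BCNF is satisfied.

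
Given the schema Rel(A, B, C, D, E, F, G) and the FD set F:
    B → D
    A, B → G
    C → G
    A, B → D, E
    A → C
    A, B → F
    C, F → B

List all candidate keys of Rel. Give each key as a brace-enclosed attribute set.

No FD produces {A}, so it must be in every candidate key.
{A, B} is a candidate key since {A, B}⁺ = {A, B, C, D, E, F, G} covers every attribute.
{A, F} is a candidate key since {A, F}⁺ = {A, B, C, D, E, F, G} covers every attribute.
These are minimal and exhaustive — every other superkey contains one of them.

{A, B}, {A, F}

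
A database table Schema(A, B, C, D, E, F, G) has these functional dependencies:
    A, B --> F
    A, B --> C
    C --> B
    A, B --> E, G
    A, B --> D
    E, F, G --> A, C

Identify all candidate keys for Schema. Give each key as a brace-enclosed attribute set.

{A, B}, {A, C}, {E, F, G}

{A, B}⁺ = {A, B, C, D, E, F, G} — all of the relation — so {A, B} is a candidate key.
{A, C}⁺ = {A, B, C, D, E, F, G} — all of the relation — so {A, C} is a candidate key.
{E, F, G}⁺ = {A, B, C, D, E, F, G} — all of the relation — so {E, F, G} is a candidate key.
No proper subset of any of these is a key, and no other minimal superkey exists.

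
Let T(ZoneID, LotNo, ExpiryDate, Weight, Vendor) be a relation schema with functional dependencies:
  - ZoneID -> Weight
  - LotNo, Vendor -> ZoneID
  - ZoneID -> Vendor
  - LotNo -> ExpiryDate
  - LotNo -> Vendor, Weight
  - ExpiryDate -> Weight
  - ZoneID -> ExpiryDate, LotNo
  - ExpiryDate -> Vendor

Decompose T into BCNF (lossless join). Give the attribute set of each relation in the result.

{ExpiryDate, LotNo, ZoneID}; {ExpiryDate, Vendor, Weight}

Candidate keys of the original relation: {LotNo}, {ZoneID}.
{ExpiryDate, LotNo, Vendor, Weight, ZoneID}: {ExpiryDate} determines {ExpiryDate, Vendor, Weight} here but is not a superkey — split on ExpiryDate -> Vendor, Weight, giving {ExpiryDate, Vendor, Weight} and {ExpiryDate, LotNo, ZoneID}.
{ExpiryDate, Vendor, Weight} is in BCNF.
{ExpiryDate, LotNo, ZoneID} is in BCNF.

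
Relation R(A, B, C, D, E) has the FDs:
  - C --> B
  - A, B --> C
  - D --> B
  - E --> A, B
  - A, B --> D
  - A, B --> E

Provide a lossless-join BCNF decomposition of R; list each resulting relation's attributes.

{A, C, D, E}; {B, C}

Candidate keys of the original relation: {A, B}, {A, C}, {A, D}, {E}.
Within {A, B, C, D, E}: {C}⁺ ∩ {A, B, C, D, E} = {B, C}, not the whole set, so C --> B violates BCNF; decompose into {B, C} and {A, C, D, E}.
{B, C} has no BCNF violation.
{A, C, D, E} has no BCNF violation.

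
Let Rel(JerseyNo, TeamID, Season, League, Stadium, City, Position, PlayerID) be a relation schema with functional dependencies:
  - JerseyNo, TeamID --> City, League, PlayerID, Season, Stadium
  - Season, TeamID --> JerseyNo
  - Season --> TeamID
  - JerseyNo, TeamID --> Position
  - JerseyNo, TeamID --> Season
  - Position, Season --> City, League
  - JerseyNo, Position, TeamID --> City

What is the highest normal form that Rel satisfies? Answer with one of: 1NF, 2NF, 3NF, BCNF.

BCNF

Candidate keys: {JerseyNo, TeamID}, {Season}. Prime attributes: {JerseyNo, Season, TeamID}.
The left-hand side of every FD is a superkey, so BCNF is satisfied.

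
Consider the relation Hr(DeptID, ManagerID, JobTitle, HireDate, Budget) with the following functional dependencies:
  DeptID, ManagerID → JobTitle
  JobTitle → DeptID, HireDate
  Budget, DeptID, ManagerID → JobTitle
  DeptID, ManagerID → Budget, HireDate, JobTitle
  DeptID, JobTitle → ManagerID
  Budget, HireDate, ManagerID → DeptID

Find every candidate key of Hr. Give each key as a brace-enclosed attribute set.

Closure of {JobTitle} is {Budget, DeptID, HireDate, JobTitle, ManagerID}, the whole schema; {JobTitle} is a candidate key.
Closure of {DeptID, ManagerID} is {Budget, DeptID, HireDate, JobTitle, ManagerID}, the whole schema; {DeptID, ManagerID} is a candidate key.
Closure of {Budget, HireDate, ManagerID} is {Budget, DeptID, HireDate, JobTitle, ManagerID}, the whole schema; {Budget, HireDate, ManagerID} is a candidate key.
These are minimal and exhaustive — every other superkey contains one of them.

{Budget, HireDate, ManagerID}, {DeptID, ManagerID}, {JobTitle}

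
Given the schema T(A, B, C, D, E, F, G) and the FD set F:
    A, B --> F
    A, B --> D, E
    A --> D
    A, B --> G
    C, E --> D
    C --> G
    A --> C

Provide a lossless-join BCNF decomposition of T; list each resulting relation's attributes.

{A, B, E, F}; {A, C, D}; {C, G}

Candidate key of the original relation: {A, B}.
Within {A, B, C, D, E, F, G}: {A}⁺ ∩ {A, B, C, D, E, F, G} = {A, C, D, G}, not the whole set, so A --> C, D, G violates BCNF; decompose into {A, C, D, G} and {A, B, E, F}.
Within {A, C, D, G}: {C}⁺ ∩ {A, C, D, G} = {C, G}, not the whole set, so C --> G violates BCNF; decompose into {C, G} and {A, C, D}.
{C, G}: every determinant is a superkey — BCNF.
{A, C, D}: every determinant is a superkey — BCNF.
{A, B, E, F}: every determinant is a superkey — BCNF.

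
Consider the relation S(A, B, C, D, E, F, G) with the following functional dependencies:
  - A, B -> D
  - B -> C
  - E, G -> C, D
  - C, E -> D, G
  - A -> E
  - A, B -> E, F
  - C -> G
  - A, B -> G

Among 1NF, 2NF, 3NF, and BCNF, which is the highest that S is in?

1NF

Candidate key: {A, B}. Prime attributes: {A, B}.
B -> C breaks BCNF: {B}⁺ = {B, C, G}, so {B} is not a superkey.
B -> C determines the non-prime attribute {C} from a non-superkey — 3NF is violated.
Since {A} ⊂ {A, B} and {A}⁺ ⊇ {E} with {E} non-prime, there is a partial dependency; 2NF fails.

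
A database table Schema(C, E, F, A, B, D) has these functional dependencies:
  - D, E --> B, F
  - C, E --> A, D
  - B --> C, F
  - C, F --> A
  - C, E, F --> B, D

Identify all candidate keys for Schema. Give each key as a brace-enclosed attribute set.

No FD produces {E}, so it must be in every candidate key.
{B, E}⁺ = {A, B, C, D, E, F}, which is every attribute, so {B, E} is a candidate key.
{C, E}⁺ = {A, B, C, D, E, F}, which is every attribute, so {C, E} is a candidate key.
{D, E}⁺ = {A, B, C, D, E, F}, which is every attribute, so {D, E} is a candidate key.
Any other superkey properly contains one of these, so there are no further candidate keys.

{B, E}, {C, E}, {D, E}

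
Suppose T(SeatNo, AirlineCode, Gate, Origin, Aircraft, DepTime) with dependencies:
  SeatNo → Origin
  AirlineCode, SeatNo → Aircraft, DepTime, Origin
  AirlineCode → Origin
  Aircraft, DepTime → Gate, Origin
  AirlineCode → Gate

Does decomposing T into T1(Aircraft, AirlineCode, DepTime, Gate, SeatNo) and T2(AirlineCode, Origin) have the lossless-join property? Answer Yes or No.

Yes

Common attributes: {AirlineCode}; their closure is {AirlineCode, Gate, Origin}.
This includes all of T2, so the common attributes are a superkey of T2 — the join is lossless.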